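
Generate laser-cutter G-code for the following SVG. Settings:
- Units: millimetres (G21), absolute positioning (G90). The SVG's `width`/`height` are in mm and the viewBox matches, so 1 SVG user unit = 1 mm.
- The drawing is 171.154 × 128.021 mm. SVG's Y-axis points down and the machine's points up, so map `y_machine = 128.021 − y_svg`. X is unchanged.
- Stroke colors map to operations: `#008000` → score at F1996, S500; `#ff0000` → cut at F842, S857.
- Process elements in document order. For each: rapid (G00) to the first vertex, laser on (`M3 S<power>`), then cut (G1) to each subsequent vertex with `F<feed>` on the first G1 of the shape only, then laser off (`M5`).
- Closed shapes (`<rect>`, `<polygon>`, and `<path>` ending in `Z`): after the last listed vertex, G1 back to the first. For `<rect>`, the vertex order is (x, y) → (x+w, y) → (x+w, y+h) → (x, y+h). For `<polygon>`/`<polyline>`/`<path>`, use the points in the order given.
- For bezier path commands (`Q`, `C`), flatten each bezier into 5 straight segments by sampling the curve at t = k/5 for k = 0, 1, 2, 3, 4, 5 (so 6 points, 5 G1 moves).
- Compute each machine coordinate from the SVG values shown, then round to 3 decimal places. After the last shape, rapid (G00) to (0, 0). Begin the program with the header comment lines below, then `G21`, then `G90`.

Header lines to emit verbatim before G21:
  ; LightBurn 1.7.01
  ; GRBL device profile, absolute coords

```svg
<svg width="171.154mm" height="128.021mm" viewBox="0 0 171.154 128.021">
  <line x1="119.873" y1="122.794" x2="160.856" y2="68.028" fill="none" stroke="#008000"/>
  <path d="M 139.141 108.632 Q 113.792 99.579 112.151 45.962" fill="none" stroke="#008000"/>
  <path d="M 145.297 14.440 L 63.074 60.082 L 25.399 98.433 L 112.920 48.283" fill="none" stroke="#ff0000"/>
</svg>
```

; LightBurn 1.7.01
; GRBL device profile, absolute coords
G21
G90
G00 X119.873 Y5.227
M3 S500
G1 X160.856 Y59.993 F1996
M5
G00 X139.141 Y19.389
M3 S500
G1 X129.950 Y24.793 F1996
G1 X122.655 Y33.762
G1 X117.257 Y46.296
G1 X113.756 Y62.395
G1 X112.151 Y82.059
M5
G00 X145.297 Y113.581
M3 S857
G1 X63.074 Y67.939 F842
G1 X25.399 Y29.588
G1 X112.920 Y79.738
M5
G00 X0.000 Y0.000

viewBox `0 0 171.154 128.021` with mm width/height → 1 unit = 1 mm. Flip: y_m = 128.021 − y_svg.

**Shape 1** — `<line>` line segment, stroke `#008000` → score (S500, F1996). Machine vertices: (119.873,5.227) → (160.856,59.993). Open path.

**Shape 2** — `<path>` quadratic bezier, stroke `#008000` → score (S500, F1996). Control points (SVG): P0=(139.141,108.632), P1=(113.792,99.579), P2=(112.151,45.962); sampled at t=k/5. Machine vertices: (139.141,19.389) → (129.950,24.793) → (122.655,33.762) → (117.257,46.296) → (113.756,62.395) → (112.151,82.059). Open path.

**Shape 3** — `<path>` open polyline, stroke `#ff0000` → cut (S857, F842). Machine vertices: (145.297,113.581) → (63.074,67.939) → (25.399,29.588) → (112.920,79.738). Open path.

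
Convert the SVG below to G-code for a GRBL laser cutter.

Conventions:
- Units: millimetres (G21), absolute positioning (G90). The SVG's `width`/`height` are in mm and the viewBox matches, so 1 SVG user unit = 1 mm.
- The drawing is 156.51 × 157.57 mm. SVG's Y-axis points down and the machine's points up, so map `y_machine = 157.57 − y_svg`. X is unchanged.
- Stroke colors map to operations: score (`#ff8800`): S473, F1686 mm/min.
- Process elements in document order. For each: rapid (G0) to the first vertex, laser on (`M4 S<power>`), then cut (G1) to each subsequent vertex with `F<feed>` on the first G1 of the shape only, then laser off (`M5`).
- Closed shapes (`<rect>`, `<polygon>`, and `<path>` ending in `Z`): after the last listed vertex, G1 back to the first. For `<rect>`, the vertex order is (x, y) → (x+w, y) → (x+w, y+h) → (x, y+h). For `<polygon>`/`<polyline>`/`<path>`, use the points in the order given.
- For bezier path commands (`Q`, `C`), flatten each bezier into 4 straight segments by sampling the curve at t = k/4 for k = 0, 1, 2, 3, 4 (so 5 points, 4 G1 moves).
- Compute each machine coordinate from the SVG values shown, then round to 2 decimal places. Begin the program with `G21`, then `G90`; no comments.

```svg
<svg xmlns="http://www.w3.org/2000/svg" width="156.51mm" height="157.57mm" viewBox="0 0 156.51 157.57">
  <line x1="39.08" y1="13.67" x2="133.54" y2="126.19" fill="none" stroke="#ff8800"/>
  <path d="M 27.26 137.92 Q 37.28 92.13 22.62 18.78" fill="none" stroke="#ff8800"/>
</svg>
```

viewBox `0 0 156.51 157.57` with mm width/height → 1 unit = 1 mm. Flip: y_m = 157.57 − y_svg.

**Shape 1** — `<line>` line segment, stroke `#ff8800` → score (S473, F1686). Machine vertices: (39.08,143.90) → (133.54,31.38). Open path.

**Shape 2** — `<path>` quadratic bezier, stroke `#ff8800` → score (S473, F1686). Control points (SVG): P0=(27.26,137.92), P1=(37.28,92.13), P2=(22.62,18.78); sampled at t=k/4. Machine vertices: (27.26,19.65) → (30.73,44.27) → (31.11,72.33) → (28.41,103.84) → (22.62,138.79). Open path.

G21
G90
G0 X39.08 Y143.90
M4 S473
G1 X133.54 Y31.38 F1686
M5
G0 X27.26 Y19.65
M4 S473
G1 X30.73 Y44.27 F1686
G1 X31.11 Y72.33
G1 X28.41 Y103.84
G1 X22.62 Y138.79
M5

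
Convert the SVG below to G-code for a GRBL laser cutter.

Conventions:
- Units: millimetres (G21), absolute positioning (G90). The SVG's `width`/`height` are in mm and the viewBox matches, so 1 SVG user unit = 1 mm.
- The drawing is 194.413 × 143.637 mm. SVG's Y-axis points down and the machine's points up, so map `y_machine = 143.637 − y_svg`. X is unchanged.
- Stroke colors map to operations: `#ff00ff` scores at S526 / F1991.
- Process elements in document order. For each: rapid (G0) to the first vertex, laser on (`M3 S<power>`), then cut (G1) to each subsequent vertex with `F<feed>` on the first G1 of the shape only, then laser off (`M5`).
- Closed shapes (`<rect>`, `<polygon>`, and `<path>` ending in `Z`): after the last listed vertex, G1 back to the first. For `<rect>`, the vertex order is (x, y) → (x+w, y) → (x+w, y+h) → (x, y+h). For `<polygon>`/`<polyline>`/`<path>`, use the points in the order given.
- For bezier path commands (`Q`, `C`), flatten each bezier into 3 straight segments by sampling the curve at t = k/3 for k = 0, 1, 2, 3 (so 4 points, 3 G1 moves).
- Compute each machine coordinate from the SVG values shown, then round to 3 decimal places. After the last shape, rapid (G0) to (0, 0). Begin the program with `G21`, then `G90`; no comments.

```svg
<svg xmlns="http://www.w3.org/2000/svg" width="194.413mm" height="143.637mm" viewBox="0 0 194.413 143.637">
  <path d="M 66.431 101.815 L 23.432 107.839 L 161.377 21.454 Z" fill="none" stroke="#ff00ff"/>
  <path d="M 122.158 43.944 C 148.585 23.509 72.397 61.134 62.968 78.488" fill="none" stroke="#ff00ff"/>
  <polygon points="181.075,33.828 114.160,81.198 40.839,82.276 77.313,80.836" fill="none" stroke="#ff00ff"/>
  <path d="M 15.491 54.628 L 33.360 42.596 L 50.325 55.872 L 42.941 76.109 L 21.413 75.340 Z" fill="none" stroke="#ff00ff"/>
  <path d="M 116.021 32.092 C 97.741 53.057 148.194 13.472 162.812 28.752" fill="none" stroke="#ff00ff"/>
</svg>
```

1 u = 1 mm; y_m = 143.637 − y.

[1] `<path>` closed polygon, #ff00ff→score S526 F1991: (66.431,41.822) → (23.432,35.798) → (161.377,122.183) → (66.431,41.822) (closed)

[2] `<path>` cubic bezier, #ff00ff→score S526 F1991: (122.158,99.693) → (120.653,103.676) → (88.377,86.359) → (62.968,65.149)

[3] `<polygon>` closed polygon, #ff00ff→score S526 F1991: (181.075,109.809) → (114.160,62.439) → (40.839,61.361) → (77.313,62.801) → (181.075,109.809) (closed)

[4] `<path>` regular polygon, #ff00ff→score S526 F1991: (15.491,89.009) → (33.360,101.041) → (50.325,87.765) → (42.941,67.528) → (21.413,68.297) → (15.491,89.009) (closed)

[5] `<path>` cubic bezier, #ff00ff→score S526 F1991: (116.021,111.545) → (116.779,106.489) → (140.122,116.151) → (162.812,114.885)

G21
G90
G0 X66.431 Y41.822
M3 S526
G1 X23.432 Y35.798 F1991
G1 X161.377 Y122.183
G1 X66.431 Y41.822
M5
G0 X122.158 Y99.693
M3 S526
G1 X120.653 Y103.676 F1991
G1 X88.377 Y86.359
G1 X62.968 Y65.149
M5
G0 X181.075 Y109.809
M3 S526
G1 X114.160 Y62.439 F1991
G1 X40.839 Y61.361
G1 X77.313 Y62.801
G1 X181.075 Y109.809
M5
G0 X15.491 Y89.009
M3 S526
G1 X33.360 Y101.041 F1991
G1 X50.325 Y87.765
G1 X42.941 Y67.528
G1 X21.413 Y68.297
G1 X15.491 Y89.009
M5
G0 X116.021 Y111.545
M3 S526
G1 X116.779 Y106.489 F1991
G1 X140.122 Y116.151
G1 X162.812 Y114.885
M5
G0 X0.000 Y0.000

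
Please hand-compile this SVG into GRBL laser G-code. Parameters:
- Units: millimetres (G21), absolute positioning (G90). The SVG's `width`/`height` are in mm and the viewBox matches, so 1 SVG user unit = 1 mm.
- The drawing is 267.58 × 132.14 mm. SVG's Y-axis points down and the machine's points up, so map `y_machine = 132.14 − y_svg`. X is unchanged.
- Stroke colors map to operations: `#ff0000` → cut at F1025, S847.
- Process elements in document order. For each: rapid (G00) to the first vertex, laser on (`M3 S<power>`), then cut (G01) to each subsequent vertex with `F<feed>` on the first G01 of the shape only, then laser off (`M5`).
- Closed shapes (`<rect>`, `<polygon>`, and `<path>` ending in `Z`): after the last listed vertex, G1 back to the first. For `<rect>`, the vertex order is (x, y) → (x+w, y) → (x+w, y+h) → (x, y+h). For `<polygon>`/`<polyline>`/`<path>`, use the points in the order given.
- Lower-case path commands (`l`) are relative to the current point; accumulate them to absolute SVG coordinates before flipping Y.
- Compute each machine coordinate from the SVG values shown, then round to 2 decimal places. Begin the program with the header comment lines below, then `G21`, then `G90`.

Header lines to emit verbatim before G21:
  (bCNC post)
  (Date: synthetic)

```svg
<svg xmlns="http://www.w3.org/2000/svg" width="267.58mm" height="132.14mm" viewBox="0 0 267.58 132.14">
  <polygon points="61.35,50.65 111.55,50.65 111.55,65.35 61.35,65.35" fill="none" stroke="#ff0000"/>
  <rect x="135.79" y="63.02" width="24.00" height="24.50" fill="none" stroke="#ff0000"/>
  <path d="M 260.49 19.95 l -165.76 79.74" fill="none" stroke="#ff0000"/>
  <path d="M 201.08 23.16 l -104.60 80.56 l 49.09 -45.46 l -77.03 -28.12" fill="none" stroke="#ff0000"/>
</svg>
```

viewBox `0 0 267.58 132.14` with mm width/height → 1 unit = 1 mm. Flip: y_m = 132.14 − y_svg.

**Shape 1** — `<polygon>` rectangle, stroke `#ff0000` → cut (S847, F1025). Machine vertices: (61.35,81.49) → (111.55,81.49) → (111.55,66.79) → (61.35,66.79) → (61.35,81.49). Closed: final G1 returns to the first vertex.

**Shape 2** — `<rect>` rectangle, stroke `#ff0000` → cut (S847, F1025). Machine vertices: (135.79,69.12) → (159.79,69.12) → (159.79,44.62) → (135.79,44.62) → (135.79,69.12). Closed: final G1 returns to the first vertex.

**Shape 3** — `<path>` line segment, stroke `#ff0000` → cut (S847, F1025). Machine vertices: (260.49,112.19) → (94.73,32.45). Open path.

**Shape 4** — `<path>` open polyline, stroke `#ff0000` → cut (S847, F1025). Machine vertices: (201.08,108.98) → (96.48,28.42) → (145.57,73.88) → (68.54,102.00). Open path.

(bCNC post)
(Date: synthetic)
G21
G90
G00 X61.35 Y81.49
M3 S847
G01 X111.55 Y81.49 F1025
G01 X111.55 Y66.79
G01 X61.35 Y66.79
G01 X61.35 Y81.49
M5
G00 X135.79 Y69.12
M3 S847
G01 X159.79 Y69.12 F1025
G01 X159.79 Y44.62
G01 X135.79 Y44.62
G01 X135.79 Y69.12
M5
G00 X260.49 Y112.19
M3 S847
G01 X94.73 Y32.45 F1025
M5
G00 X201.08 Y108.98
M3 S847
G01 X96.48 Y28.42 F1025
G01 X145.57 Y73.88
G01 X68.54 Y102.00
M5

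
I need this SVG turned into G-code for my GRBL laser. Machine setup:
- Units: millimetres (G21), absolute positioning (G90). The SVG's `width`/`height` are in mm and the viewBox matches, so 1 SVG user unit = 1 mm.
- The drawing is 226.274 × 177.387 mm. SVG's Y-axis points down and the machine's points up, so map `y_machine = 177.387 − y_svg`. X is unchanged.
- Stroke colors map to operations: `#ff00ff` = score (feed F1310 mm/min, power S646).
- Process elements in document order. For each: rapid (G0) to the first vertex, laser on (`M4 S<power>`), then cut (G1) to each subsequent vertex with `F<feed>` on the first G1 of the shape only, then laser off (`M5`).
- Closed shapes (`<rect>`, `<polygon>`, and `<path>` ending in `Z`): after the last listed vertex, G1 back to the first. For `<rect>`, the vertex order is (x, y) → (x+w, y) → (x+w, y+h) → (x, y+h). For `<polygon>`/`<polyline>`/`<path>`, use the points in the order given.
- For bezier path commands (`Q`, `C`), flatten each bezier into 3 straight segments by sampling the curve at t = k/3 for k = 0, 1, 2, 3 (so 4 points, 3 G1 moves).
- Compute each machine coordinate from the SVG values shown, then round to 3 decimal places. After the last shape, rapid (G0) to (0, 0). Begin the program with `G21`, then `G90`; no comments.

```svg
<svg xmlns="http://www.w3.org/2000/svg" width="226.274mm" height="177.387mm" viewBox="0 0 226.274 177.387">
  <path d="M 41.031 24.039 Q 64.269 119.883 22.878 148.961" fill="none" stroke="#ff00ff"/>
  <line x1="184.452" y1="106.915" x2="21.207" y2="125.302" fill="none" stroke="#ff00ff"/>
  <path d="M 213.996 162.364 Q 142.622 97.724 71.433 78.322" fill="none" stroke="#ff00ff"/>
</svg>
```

G21
G90
G0 X41.031 Y153.348
M4 S646
G1 X49.342 Y96.870 F1310
G1 X43.291 Y55.230
G1 X22.878 Y28.426
M5
G0 X184.452 Y70.472
M4 S646
G1 X21.207 Y52.085 F1310
M5
G0 X213.996 Y15.023
M4 S646
G1 X166.434 Y53.090 F1310
G1 X118.913 Y81.104
G1 X71.433 Y99.065
M5
G0 X0.000 Y0.000

Since the viewBox matches the mm dimensions, user units are millimetres directly. The only transform is the Y-flip y_m = 177.387 − y_svg.

Shape 1 is a quadratic bezier drawn with `<path>`. Its stroke #ff00ff means score at S646, F1310. After flipping Y the toolpath is (41.031,153.348) → (49.342,96.870) → (43.291,55.230) → (22.878,28.426).

Shape 2 is a line segment drawn with `<line>`. Its stroke #ff00ff means score at S646, F1310. After flipping Y the toolpath is (184.452,70.472) → (21.207,52.085).

Shape 3 is a quadratic bezier drawn with `<path>`. Its stroke #ff00ff means score at S646, F1310. After flipping Y the toolpath is (213.996,15.023) → (166.434,53.090) → (118.913,81.104) → (71.433,99.065).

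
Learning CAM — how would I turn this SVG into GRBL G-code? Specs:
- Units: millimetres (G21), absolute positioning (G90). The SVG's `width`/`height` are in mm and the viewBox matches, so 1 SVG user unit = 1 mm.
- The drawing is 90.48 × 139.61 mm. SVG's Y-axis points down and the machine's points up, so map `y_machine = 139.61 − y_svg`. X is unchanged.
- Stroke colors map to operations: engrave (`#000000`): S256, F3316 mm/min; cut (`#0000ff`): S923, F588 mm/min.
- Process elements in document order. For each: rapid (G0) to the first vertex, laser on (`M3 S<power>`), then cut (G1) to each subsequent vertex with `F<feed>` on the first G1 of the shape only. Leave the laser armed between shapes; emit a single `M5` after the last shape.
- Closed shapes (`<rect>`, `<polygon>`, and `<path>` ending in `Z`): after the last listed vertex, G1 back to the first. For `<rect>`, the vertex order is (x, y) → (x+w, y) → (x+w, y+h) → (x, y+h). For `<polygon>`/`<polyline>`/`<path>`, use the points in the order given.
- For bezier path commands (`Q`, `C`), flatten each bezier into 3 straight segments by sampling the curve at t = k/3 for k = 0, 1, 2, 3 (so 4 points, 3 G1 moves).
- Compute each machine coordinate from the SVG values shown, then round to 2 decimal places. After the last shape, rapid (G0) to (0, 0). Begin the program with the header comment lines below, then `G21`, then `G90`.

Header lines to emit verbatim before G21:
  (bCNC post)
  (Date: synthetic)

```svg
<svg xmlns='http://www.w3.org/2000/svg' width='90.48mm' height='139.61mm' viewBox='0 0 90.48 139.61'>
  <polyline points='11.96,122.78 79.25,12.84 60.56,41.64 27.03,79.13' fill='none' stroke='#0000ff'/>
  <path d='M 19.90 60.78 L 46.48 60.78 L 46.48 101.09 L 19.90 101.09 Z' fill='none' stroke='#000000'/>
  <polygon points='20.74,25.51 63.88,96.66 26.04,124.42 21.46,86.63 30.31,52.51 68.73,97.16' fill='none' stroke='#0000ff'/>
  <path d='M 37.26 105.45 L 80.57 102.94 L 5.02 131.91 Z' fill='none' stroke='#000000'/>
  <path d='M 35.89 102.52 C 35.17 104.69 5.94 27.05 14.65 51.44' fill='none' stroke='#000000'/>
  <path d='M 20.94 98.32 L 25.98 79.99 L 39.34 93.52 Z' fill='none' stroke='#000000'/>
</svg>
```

viewBox `0 0 90.48 139.61` with mm width/height → 1 unit = 1 mm. Flip: y_m = 139.61 − y_svg.

**Shape 1** — `<polyline>` open polyline, stroke `#0000ff` → cut (S923, F588). Machine vertices: (11.96,16.83) → (79.25,126.77) → (60.56,97.97) → (27.03,60.48). Open path.

**Shape 2** — `<path>` rectangle, stroke `#000000` → engrave (S256, F3316). Machine vertices: (19.90,78.83) → (46.48,78.83) → (46.48,38.52) → (19.90,38.52) → (19.90,78.83). Closed: final G1 returns to the first vertex.

**Shape 3** — `<polygon>` closed polygon, stroke `#0000ff` → cut (S923, F588). Machine vertices: (20.74,114.10) → (63.88,42.95) → (26.04,15.19) → (21.46,52.98) → (30.31,87.10) → (68.73,42.45) → (20.74,114.10). Closed: final G1 returns to the first vertex.

**Shape 4** — `<path>` closed polygon, stroke `#000000` → engrave (S256, F3316). Machine vertices: (37.26,34.16) → (80.57,36.67) → (5.02,7.70) → (37.26,34.16). Closed: final G1 returns to the first vertex.

**Shape 5** — `<path>` cubic bezier, stroke `#000000` → engrave (S256, F3316). Control points (SVG): P0=(35.89,102.52), P1=(35.17,104.69), P2=(5.94,27.05), P3=(14.65,51.44); sampled at t=k/3. Machine vertices: (35.89,37.09) → (28.13,54.79) → (16.13,85.28) → (14.65,88.17). Open path.

**Shape 6** — `<path>` regular polygon, stroke `#000000` → engrave (S256, F3316). Machine vertices: (20.94,41.29) → (25.98,59.62) → (39.34,46.09) → (20.94,41.29). Closed: final G1 returns to the first vertex.

(bCNC post)
(Date: synthetic)
G21
G90
G0 X11.96 Y16.83
M3 S923
G1 X79.25 Y126.77 F588
G1 X60.56 Y97.97
G1 X27.03 Y60.48
G0 X19.90 Y78.83
M3 S256
G1 X46.48 Y78.83 F3316
G1 X46.48 Y38.52
G1 X19.90 Y38.52
G1 X19.90 Y78.83
G0 X20.74 Y114.10
M3 S923
G1 X63.88 Y42.95 F588
G1 X26.04 Y15.19
G1 X21.46 Y52.98
G1 X30.31 Y87.10
G1 X68.73 Y42.45
G1 X20.74 Y114.10
G0 X37.26 Y34.16
M3 S256
G1 X80.57 Y36.67 F3316
G1 X5.02 Y7.70
G1 X37.26 Y34.16
G0 X35.89 Y37.09
M3 S256
G1 X28.13 Y54.79 F3316
G1 X16.13 Y85.28
G1 X14.65 Y88.17
G0 X20.94 Y41.29
M3 S256
G1 X25.98 Y59.62 F3316
G1 X39.34 Y46.09
G1 X20.94 Y41.29
M5
G0 X0.00 Y0.00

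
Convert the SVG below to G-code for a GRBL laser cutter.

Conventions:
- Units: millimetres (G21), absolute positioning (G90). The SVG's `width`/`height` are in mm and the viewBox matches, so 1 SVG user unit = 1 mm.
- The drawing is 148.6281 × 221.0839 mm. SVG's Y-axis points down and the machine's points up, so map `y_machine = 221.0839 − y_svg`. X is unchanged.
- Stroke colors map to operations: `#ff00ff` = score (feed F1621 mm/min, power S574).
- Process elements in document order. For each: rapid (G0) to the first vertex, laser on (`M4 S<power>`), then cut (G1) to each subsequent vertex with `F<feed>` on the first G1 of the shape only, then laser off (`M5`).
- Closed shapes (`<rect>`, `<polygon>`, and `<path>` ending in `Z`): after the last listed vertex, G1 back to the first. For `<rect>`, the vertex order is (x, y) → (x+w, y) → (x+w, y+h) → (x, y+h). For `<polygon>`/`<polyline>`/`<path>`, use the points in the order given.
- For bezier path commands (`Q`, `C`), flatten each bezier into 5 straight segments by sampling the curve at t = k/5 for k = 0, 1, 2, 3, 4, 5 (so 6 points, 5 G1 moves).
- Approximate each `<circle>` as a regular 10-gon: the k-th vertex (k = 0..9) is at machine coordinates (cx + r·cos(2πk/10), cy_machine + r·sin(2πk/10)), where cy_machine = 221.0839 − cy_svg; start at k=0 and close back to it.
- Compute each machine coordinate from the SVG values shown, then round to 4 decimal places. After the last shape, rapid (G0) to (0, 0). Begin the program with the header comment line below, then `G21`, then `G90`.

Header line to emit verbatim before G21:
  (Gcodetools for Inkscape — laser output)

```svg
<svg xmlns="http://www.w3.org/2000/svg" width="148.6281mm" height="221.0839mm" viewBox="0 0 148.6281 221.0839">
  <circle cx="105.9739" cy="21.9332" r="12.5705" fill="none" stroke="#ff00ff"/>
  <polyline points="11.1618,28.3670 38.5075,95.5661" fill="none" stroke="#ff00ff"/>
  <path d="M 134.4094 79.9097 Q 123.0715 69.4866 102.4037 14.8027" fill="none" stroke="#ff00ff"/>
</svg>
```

(Gcodetools for Inkscape — laser output)
G21
G90
G0 X118.5444 Y199.1507
M4 S574
G1 X116.1436 Y206.5395 F1621
G1 X109.8584 Y211.1060
G1 X102.0894 Y211.1060
G1 X95.8042 Y206.5395
G1 X93.4034 Y199.1507
G1 X95.8042 Y191.7619
G1 X102.0894 Y187.1954
G1 X109.8584 Y187.1954
G1 X116.1436 Y191.7619
G1 X118.5444 Y199.1507
M5
G0 X11.1618 Y192.7169
M4 S574
G1 X38.5075 Y125.5178 F1621
M5
G0 X134.4094 Y141.1742
M4 S574
G1 X129.5010 Y147.1139 F1621
G1 X123.8463 Y156.5944
G1 X117.4452 Y169.6158
G1 X110.2976 Y186.1781
G1 X102.4037 Y206.2812
M5
G0 X0.0000 Y0.0000

viewBox `0 0 148.6281 221.0839` with mm width/height → 1 unit = 1 mm. Flip: y_m = 221.0839 − y_svg.

**Shape 1** — `<circle>` circle, stroke `#ff00ff` → score (S574, F1621). Machine vertices: (118.5444,199.1507) → (116.1436,206.5395) → (109.8584,211.1060) → (102.0894,211.1060) → (95.8042,206.5395) → (93.4034,199.1507) → (95.8042,191.7619) → (102.0894,187.1954) → (109.8584,187.1954) → (116.1436,191.7619) → (118.5444,199.1507). Closed: final G1 returns to the first vertex.

**Shape 2** — `<polyline>` line segment, stroke `#ff00ff` → score (S574, F1621). Machine vertices: (11.1618,192.7169) → (38.5075,125.5178). Open path.

**Shape 3** — `<path>` quadratic bezier, stroke `#ff00ff` → score (S574, F1621). Control points (SVG): P0=(134.4094,79.9097), P1=(123.0715,69.4866), P2=(102.4037,14.8027); sampled at t=k/5. Machine vertices: (134.4094,141.1742) → (129.5010,147.1139) → (123.8463,156.5944) → (117.4452,169.6158) → (110.2976,186.1781) → (102.4037,206.2812). Open path.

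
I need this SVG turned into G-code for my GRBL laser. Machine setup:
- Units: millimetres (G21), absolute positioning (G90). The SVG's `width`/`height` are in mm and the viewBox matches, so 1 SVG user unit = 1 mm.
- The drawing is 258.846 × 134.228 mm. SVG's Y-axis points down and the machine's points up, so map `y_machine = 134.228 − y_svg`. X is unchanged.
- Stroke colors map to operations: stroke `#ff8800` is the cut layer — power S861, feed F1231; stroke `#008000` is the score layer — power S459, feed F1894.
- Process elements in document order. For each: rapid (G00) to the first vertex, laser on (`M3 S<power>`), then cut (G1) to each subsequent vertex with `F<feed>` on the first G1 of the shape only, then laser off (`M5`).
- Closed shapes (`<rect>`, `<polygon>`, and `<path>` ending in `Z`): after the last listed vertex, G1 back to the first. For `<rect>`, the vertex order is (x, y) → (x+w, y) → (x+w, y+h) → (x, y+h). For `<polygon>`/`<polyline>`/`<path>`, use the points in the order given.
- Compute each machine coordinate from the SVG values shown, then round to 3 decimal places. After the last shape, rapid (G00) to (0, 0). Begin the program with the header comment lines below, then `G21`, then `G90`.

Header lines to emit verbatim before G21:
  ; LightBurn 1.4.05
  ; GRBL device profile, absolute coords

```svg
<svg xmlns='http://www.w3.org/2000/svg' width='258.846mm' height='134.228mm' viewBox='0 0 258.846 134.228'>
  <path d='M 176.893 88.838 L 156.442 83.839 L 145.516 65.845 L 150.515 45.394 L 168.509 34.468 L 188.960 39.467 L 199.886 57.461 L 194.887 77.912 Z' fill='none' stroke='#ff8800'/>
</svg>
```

viewBox `0 0 258.846 134.228` with mm width/height → 1 unit = 1 mm. Flip: y_m = 134.228 − y_svg.

**Shape 1** — `<path>` regular polygon, stroke `#ff8800` → cut (S861, F1231). Machine vertices: (176.893,45.390) → (156.442,50.389) → (145.516,68.383) → (150.515,88.834) → (168.509,99.760) → (188.960,94.761) → (199.886,76.767) → (194.887,56.316) → (176.893,45.390). Closed: final G1 returns to the first vertex.

; LightBurn 1.4.05
; GRBL device profile, absolute coords
G21
G90
G00 X176.893 Y45.390
M3 S861
G1 X156.442 Y50.389 F1231
G1 X145.516 Y68.383
G1 X150.515 Y88.834
G1 X168.509 Y99.760
G1 X188.960 Y94.761
G1 X199.886 Y76.767
G1 X194.887 Y56.316
G1 X176.893 Y45.390
M5
G00 X0.000 Y0.000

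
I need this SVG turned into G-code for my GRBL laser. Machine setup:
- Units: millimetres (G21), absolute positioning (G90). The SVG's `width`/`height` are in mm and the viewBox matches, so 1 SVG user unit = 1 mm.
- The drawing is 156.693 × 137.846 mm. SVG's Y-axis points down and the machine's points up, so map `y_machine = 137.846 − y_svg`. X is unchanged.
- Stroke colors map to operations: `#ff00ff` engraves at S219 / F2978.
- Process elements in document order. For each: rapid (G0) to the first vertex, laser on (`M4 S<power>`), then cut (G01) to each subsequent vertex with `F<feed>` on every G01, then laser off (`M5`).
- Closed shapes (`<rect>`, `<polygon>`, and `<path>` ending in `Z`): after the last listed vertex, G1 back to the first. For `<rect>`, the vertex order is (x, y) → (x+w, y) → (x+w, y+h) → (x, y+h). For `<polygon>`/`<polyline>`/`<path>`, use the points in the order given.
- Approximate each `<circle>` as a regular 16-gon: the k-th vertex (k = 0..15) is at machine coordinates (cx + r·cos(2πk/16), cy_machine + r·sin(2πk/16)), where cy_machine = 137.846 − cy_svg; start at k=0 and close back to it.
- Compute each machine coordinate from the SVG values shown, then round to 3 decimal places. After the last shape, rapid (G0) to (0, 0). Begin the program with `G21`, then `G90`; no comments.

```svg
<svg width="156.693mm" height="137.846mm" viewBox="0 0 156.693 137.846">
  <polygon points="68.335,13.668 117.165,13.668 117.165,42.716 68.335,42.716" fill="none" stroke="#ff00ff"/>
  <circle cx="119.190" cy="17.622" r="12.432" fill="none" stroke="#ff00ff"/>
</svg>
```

G21
G90
G0 X68.335 Y124.178
M4 S219
G01 X117.165 Y124.178 F2978
G01 X117.165 Y95.130 F2978
G01 X68.335 Y95.130 F2978
G01 X68.335 Y124.178 F2978
M5
G0 X131.622 Y120.224
M4 S219
G01 X130.676 Y124.982 F2978
G01 X127.981 Y129.015 F2978
G01 X123.948 Y131.710 F2978
G01 X119.190 Y132.656 F2978
G01 X114.432 Y131.710 F2978
G01 X110.399 Y129.015 F2978
G01 X107.704 Y124.982 F2978
G01 X106.758 Y120.224 F2978
G01 X107.704 Y115.466 F2978
G01 X110.399 Y111.433 F2978
G01 X114.432 Y108.738 F2978
G01 X119.190 Y107.792 F2978
G01 X123.948 Y108.738 F2978
G01 X127.981 Y111.433 F2978
G01 X130.676 Y115.466 F2978
G01 X131.622 Y120.224 F2978
M5
G0 X0.000 Y0.000

viewBox `0 0 156.693 137.846` with mm width/height → 1 unit = 1 mm. Flip: y_m = 137.846 − y_svg.

**Shape 1** — `<polygon>` rectangle, stroke `#ff00ff` → engrave (S219, F2978). Machine vertices: (68.335,124.178) → (117.165,124.178) → (117.165,95.130) → (68.335,95.130) → (68.335,124.178). Closed: final G1 returns to the first vertex.

**Shape 2** — `<circle>` circle, stroke `#ff00ff` → engrave (S219, F2978). Machine vertices: (131.622,120.224) → (130.676,124.982) → (127.981,129.015) → (123.948,131.710) → (119.190,132.656) → (114.432,131.710) → (110.399,129.015) → (107.704,124.982) → (106.758,120.224) → (107.704,115.466) → (110.399,111.433) → (114.432,108.738) → (119.190,107.792) → (123.948,108.738) → (127.981,111.433) → (130.676,115.466) → (131.622,120.224). Closed: final G1 returns to the first vertex.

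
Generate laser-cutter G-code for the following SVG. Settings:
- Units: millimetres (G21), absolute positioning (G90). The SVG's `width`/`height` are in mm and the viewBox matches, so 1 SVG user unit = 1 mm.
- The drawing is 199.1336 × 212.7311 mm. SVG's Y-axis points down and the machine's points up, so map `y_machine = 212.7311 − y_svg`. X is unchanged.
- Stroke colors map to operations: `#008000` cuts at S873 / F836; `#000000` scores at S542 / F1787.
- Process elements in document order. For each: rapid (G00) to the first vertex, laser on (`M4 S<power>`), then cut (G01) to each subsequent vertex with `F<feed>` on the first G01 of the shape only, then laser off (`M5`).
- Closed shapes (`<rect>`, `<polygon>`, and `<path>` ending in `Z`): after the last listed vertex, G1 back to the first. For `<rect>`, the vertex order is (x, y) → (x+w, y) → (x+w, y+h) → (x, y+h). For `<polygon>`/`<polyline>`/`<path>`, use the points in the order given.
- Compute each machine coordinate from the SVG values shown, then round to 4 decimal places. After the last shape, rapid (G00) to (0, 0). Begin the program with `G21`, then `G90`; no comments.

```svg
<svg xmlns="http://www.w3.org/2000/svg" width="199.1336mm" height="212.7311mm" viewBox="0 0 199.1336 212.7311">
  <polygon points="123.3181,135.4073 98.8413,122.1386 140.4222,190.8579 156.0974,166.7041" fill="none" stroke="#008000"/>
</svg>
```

1 u = 1 mm; y_m = 212.7311 − y.

[1] `<polygon>` closed polygon, #008000→cut S873 F836: (123.3181,77.3238) → (98.8413,90.5925) → (140.4222,21.8732) → (156.0974,46.0270) → (123.3181,77.3238) (closed)

G21
G90
G00 X123.3181 Y77.3238
M4 S873
G01 X98.8413 Y90.5925 F836
G01 X140.4222 Y21.8732
G01 X156.0974 Y46.0270
G01 X123.3181 Y77.3238
M5
G00 X0.0000 Y0.0000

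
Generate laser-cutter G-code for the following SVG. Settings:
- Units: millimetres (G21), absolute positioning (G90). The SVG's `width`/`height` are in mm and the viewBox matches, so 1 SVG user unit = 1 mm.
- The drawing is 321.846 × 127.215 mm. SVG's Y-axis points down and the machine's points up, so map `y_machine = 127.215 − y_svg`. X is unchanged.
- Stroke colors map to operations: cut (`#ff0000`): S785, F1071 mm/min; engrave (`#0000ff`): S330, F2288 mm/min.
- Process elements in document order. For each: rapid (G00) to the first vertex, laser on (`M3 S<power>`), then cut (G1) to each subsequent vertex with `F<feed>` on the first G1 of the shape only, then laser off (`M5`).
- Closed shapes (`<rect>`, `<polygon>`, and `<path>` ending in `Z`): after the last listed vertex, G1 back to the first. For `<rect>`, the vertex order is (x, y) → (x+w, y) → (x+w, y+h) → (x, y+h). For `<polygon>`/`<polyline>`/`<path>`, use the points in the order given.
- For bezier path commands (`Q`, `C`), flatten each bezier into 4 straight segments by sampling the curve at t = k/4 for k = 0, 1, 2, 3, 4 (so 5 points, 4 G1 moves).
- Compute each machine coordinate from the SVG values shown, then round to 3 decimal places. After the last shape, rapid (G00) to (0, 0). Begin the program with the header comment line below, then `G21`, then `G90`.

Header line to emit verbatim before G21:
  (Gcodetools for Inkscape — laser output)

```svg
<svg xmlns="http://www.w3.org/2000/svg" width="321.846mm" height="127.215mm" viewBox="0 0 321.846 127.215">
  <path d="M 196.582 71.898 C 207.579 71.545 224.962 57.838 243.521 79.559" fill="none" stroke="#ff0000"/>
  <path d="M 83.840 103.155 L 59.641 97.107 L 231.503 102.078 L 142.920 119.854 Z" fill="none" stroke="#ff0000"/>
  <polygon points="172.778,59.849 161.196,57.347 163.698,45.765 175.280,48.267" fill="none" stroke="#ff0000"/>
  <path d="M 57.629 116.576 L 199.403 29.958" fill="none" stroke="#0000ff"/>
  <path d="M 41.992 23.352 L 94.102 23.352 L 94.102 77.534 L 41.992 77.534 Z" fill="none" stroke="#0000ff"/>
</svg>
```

(Gcodetools for Inkscape — laser output)
G21
G90
G00 X196.582 Y55.317
M3 S785
G1 X205.946 Y57.323 F1071
G1 X217.216 Y59.764
G1 X229.904 Y58.066
G1 X243.521 Y47.656
M5
G00 X83.840 Y24.060
M3 S785
G1 X59.641 Y30.108 F1071
G1 X231.503 Y25.137
G1 X142.920 Y7.361
G1 X83.840 Y24.060
M5
G00 X172.778 Y67.366
M3 S785
G1 X161.196 Y69.868 F1071
G1 X163.698 Y81.450
G1 X175.280 Y78.948
G1 X172.778 Y67.366
M5
G00 X57.629 Y10.639
M3 S330
G1 X199.403 Y97.257 F2288
M5
G00 X41.992 Y103.863
M3 S330
G1 X94.102 Y103.863 F2288
G1 X94.102 Y49.681
G1 X41.992 Y49.681
G1 X41.992 Y103.863
M5
G00 X0.000 Y0.000

viewBox `0 0 321.846 127.215` with mm width/height → 1 unit = 1 mm. Flip: y_m = 127.215 − y_svg.

**Shape 1** — `<path>` cubic bezier, stroke `#ff0000` → cut (S785, F1071). Control points (SVG): P0=(196.582,71.898), P1=(207.579,71.545), P2=(224.962,57.838), P3=(243.521,79.559); sampled at t=k/4. Machine vertices: (196.582,55.317) → (205.946,57.323) → (217.216,59.764) → (229.904,58.066) → (243.521,47.656). Open path.

**Shape 2** — `<path>` closed polygon, stroke `#ff0000` → cut (S785, F1071). Machine vertices: (83.840,24.060) → (59.641,30.108) → (231.503,25.137) → (142.920,7.361) → (83.840,24.060). Closed: final G1 returns to the first vertex.

**Shape 3** — `<polygon>` regular polygon, stroke `#ff0000` → cut (S785, F1071). Machine vertices: (172.778,67.366) → (161.196,69.868) → (163.698,81.450) → (175.280,78.948) → (172.778,67.366). Closed: final G1 returns to the first vertex.

**Shape 4** — `<path>` line segment, stroke `#0000ff` → engrave (S330, F2288). Machine vertices: (57.629,10.639) → (199.403,97.257). Open path.

**Shape 5** — `<path>` rectangle, stroke `#0000ff` → engrave (S330, F2288). Machine vertices: (41.992,103.863) → (94.102,103.863) → (94.102,49.681) → (41.992,49.681) → (41.992,103.863). Closed: final G1 returns to the first vertex.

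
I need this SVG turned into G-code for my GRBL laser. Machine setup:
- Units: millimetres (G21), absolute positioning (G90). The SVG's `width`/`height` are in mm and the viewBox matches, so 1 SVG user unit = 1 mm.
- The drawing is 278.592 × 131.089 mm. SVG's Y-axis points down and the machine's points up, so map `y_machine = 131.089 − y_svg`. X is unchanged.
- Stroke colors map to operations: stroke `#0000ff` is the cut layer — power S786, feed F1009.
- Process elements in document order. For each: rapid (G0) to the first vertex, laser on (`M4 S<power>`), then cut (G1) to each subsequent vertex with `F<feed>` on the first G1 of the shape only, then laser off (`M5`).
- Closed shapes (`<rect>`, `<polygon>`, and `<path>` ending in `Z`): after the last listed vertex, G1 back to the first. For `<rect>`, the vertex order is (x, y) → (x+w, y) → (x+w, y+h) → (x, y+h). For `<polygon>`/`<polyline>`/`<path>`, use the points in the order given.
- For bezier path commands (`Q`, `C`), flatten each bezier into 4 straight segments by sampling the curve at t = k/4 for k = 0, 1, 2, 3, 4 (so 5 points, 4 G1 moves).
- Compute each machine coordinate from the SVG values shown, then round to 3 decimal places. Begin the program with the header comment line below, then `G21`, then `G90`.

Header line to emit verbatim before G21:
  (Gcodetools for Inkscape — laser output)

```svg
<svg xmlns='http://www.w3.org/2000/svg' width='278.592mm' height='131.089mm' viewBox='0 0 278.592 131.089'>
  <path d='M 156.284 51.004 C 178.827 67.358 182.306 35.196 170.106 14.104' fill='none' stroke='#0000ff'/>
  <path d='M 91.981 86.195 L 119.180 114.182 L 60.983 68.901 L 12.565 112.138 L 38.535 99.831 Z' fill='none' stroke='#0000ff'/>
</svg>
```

Since the viewBox matches the mm dimensions, user units are millimetres directly. The only transform is the Y-flip y_m = 131.089 − y_svg.

Shape 1 is a cubic bezier drawn with `<path>`. Its stroke #0000ff means cut at S786, F1009. After flipping Y the toolpath is (156.284,80.085) → (169.670,75.985) → (176.224,84.493) → (176.263,100.021) → (170.106,116.985).

Shape 2 is a closed polygon drawn with `<path>`. Its stroke #0000ff means cut at S786, F1009. After flipping Y the toolpath is (91.981,44.894) → (119.180,16.907) → (60.983,62.188) → (12.565,18.951) → (38.535,31.258) → (91.981,44.894), returning to the start.

(Gcodetools for Inkscape — laser output)
G21
G90
G0 X156.284 Y80.085
M4 S786
G1 X169.670 Y75.985 F1009
G1 X176.224 Y84.493
G1 X176.263 Y100.021
G1 X170.106 Y116.985
M5
G0 X91.981 Y44.894
M4 S786
G1 X119.180 Y16.907 F1009
G1 X60.983 Y62.188
G1 X12.565 Y18.951
G1 X38.535 Y31.258
G1 X91.981 Y44.894
M5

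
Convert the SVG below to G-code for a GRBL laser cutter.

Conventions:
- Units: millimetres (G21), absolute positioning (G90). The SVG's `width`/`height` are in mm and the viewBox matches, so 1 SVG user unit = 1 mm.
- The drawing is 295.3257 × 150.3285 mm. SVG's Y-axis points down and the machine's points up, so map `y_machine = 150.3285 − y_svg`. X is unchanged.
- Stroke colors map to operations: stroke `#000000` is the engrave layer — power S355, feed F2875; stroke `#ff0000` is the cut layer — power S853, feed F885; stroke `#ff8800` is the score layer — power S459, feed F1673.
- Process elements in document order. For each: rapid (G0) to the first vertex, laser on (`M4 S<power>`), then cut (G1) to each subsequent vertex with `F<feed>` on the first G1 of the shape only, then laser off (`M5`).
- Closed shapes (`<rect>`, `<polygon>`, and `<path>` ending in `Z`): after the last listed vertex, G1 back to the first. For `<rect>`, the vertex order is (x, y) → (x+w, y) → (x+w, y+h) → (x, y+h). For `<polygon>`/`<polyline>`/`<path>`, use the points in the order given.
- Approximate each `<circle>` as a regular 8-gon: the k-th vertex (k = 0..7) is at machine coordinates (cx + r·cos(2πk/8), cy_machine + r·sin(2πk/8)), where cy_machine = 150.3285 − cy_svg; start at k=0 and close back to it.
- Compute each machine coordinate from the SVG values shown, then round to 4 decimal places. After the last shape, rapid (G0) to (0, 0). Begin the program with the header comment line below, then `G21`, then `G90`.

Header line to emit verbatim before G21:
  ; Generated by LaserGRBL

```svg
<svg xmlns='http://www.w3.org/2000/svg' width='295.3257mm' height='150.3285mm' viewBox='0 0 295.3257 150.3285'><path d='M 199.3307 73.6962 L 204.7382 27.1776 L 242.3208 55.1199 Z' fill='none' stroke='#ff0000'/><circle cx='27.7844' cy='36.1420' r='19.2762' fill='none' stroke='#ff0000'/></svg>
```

; Generated by LaserGRBL
G21
G90
G0 X199.3307 Y76.6323
M4 S853
G1 X204.7382 Y123.1509 F885
G1 X242.3208 Y95.2086
G1 X199.3307 Y76.6323
M5
G0 X47.0606 Y114.1865
M4 S853
G1 X41.4147 Y127.8168 F885
G1 X27.7844 Y133.4627
G1 X14.1541 Y127.8168
G1 X8.5082 Y114.1865
G1 X14.1541 Y100.5562
G1 X27.7844 Y94.9103
G1 X41.4147 Y100.5562
G1 X47.0606 Y114.1865
M5
G0 X0.0000 Y0.0000

Since the viewBox matches the mm dimensions, user units are millimetres directly. The only transform is the Y-flip y_m = 150.3285 − y_svg.

Shape 1 is a regular polygon drawn with `<path>`. Its stroke #ff0000 means cut at S853, F885. After flipping Y the toolpath is (199.3307,76.6323) → (204.7382,123.1509) → (242.3208,95.2086) → (199.3307,76.6323), returning to the start.

Shape 2 is a circle drawn with `<circle>`. Its stroke #ff0000 means cut at S853, F885. After flipping Y the toolpath is (47.0606,114.1865) → (41.4147,127.8168) → (27.7844,133.4627) → (14.1541,127.8168) → (8.5082,114.1865) → (14.1541,100.5562) → (27.7844,94.9103) → (41.4147,100.5562) → (47.0606,114.1865), returning to the start.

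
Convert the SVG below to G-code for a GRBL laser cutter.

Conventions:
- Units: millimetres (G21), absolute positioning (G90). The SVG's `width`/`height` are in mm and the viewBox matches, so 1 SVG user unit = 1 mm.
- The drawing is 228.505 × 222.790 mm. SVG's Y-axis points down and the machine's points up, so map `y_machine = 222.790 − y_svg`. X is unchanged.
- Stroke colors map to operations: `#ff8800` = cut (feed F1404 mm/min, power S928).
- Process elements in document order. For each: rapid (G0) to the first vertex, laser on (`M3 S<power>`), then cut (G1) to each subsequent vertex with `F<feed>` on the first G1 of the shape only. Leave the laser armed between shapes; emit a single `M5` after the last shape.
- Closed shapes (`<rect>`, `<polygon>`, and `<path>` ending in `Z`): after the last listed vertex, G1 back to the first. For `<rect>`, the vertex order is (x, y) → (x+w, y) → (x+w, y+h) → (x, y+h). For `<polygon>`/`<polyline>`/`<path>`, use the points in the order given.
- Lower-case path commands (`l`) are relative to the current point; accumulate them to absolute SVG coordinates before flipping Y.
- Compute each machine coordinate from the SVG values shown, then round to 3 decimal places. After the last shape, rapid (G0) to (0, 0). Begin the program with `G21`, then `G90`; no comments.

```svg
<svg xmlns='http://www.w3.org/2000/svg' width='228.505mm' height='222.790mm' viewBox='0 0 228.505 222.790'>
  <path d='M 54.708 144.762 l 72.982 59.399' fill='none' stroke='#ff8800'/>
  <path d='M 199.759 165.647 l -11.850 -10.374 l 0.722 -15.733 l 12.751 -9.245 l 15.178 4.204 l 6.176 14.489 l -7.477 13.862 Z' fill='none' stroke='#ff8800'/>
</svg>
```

G21
G90
G0 X54.708 Y78.028
M3 S928
G1 X127.690 Y18.629 F1404
G0 X199.759 Y57.143
M3 S928
G1 X187.909 Y67.517 F1404
G1 X188.631 Y83.250
G1 X201.382 Y92.495
G1 X216.560 Y88.291
G1 X222.736 Y73.802
G1 X215.259 Y59.940
G1 X199.759 Y57.143
M5
G0 X0.000 Y0.000

1 u = 1 mm; y_m = 222.790 − y.

[1] `<path>` line segment, #ff8800→cut S928 F1404: (54.708,78.028) → (127.690,18.629)

[2] `<path>` regular polygon, #ff8800→cut S928 F1404: (199.759,57.143) → (187.909,67.517) → (188.631,83.250) → (201.382,92.495) → (216.560,88.291) → (222.736,73.802) → (215.259,59.940) → (199.759,57.143) (closed)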